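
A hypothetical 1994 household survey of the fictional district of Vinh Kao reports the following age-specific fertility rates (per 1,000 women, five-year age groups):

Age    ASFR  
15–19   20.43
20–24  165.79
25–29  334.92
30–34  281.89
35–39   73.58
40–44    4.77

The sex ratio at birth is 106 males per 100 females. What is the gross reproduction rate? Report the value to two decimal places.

2.14

Proportion female at birth = 100 / (100 + 106) = 0.48544.
Sum of ASFRs = 20.43 + 165.79 + 334.92 + 281.89 + 73.58 + 4.77 = 881.38
TFR = 5 × 881.38 / 1000 = 4.4069
GRR = 0.48544 × 4.4069 = 2.13929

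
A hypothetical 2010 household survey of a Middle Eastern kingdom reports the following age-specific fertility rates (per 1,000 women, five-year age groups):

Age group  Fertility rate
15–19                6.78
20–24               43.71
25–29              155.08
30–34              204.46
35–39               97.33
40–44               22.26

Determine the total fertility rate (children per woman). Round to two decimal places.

Sum of ASFRs = 6.78 + 43.71 + 155.08 + 204.46 + 97.33 + 22.26 = 529.62
TFR = 5 × 529.62 / 1000 = 2.6481

2.65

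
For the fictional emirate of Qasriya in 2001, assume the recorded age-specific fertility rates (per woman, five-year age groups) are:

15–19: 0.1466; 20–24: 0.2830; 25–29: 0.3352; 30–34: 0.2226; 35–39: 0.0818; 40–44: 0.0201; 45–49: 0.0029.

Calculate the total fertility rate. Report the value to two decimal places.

Sum of ASFRs = 0.1466 + 0.2830 + 0.3352 + 0.2226 + 0.0818 + 0.0201 + 0.0029 = 1.0922
TFR = 5 × 1.0922 = 5.461

5.46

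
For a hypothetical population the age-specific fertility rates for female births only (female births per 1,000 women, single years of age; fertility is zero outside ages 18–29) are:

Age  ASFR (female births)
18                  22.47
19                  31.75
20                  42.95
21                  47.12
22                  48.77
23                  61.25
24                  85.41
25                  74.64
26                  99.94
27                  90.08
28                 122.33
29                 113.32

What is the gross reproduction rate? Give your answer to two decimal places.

Sum of female ASFRs = 22.47 + 31.75 + 42.95 + 47.12 + 48.77 + 61.25 + 85.41 + 74.64 + 99.94 + 90.08 + 122.33 + 113.32 = 840.03
GRR = 840.03 / 1000 = 0.84003

0.84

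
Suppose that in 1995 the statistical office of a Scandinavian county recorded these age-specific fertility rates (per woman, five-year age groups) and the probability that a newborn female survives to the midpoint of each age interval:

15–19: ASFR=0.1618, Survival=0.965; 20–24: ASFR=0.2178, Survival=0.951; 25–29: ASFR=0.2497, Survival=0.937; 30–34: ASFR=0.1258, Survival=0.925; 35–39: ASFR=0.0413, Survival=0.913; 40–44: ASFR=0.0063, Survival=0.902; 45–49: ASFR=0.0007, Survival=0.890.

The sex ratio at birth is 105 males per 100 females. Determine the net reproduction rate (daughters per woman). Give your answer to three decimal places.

Proportion female at birth = 100 / (100 + 105) = 0.48780.
Each age group contributes 5 × ASFR × survival:
  15–19: 5 × 0.1618 × 0.965 = 0.78069
  20–24: 5 × 0.2178 × 0.951 = 1.03564
  25–29: 5 × 0.2497 × 0.937 = 1.16984
  30–34: 5 × 0.1258 × 0.925 = 0.58183
  35–39: 5 × 0.0413 × 0.913 = 0.18853
  40–44: 5 × 0.0063 × 0.902 = 0.02841
  45–49: 5 × 0.0007 × 0.890 = 0.00312
Sum = 3.78806
NRR = 0.48780 × 3.78806 = 1.84782

1.848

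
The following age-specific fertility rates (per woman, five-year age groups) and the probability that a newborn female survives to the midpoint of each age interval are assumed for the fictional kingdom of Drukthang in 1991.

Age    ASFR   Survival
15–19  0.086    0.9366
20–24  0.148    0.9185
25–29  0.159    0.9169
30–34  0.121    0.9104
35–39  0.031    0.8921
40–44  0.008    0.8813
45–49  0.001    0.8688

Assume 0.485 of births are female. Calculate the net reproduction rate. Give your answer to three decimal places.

Proportion female at birth = 0.485.
Weighting each age-specific rate by interval width and survival:
  15–19: 5 × 0.086 × 0.9366 = 0.40274
  20–24: 5 × 0.148 × 0.9185 = 0.67969
  25–29: 5 × 0.159 × 0.9169 = 0.72894
  30–34: 5 × 0.121 × 0.9104 = 0.55079
  35–39: 5 × 0.031 × 0.8921 = 0.13828
  40–44: 5 × 0.008 × 0.8813 = 0.03525
  45–49: 5 × 0.001 × 0.8688 = 0.00434
Sum = 2.54003
NRR = 0.485 × 2.54003 = 1.23191

1.232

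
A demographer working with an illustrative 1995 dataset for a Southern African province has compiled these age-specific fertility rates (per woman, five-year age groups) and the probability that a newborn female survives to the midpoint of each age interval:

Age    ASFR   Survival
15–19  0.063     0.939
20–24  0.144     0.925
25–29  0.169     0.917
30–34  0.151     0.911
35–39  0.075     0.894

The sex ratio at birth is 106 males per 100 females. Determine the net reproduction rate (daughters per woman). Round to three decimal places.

1.340

Proportion female at birth = 100 / (100 + 106) = 0.48544.
Survival-weighted fertility by age (5·fₓ·Sₓ):
  15–19: 5 × 0.063 × 0.939 = 0.29579
  20–24: 5 × 0.144 × 0.925 = 0.66600
  25–29: 5 × 0.169 × 0.917 = 0.77487
  30–34: 5 × 0.151 × 0.911 = 0.68781
  35–39: 5 × 0.075 × 0.894 = 0.33525
Sum = 2.75972
NRR = 0.48544 × 2.75972 = 1.33968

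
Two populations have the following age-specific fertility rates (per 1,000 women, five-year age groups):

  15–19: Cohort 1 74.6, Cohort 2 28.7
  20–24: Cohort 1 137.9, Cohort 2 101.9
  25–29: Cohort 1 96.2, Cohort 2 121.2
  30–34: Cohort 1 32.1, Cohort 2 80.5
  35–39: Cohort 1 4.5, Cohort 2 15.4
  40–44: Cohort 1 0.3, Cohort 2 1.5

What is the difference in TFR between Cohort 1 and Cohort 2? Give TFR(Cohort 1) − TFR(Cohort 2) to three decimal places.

-0.018

Cohort 1:
  Sum of ASFRs = 74.6 + 137.9 + 96.2 + 32.1 + 4.5 + 0.3 = 345.6
  TFR = 5 × 345.6 / 1000 = 1.728
Cohort 2:
  Sum of ASFRs = 28.7 + 101.9 + 121.2 + 80.5 + 15.4 + 1.5 = 349.2
  TFR = 5 × 349.2 / 1000 = 1.746
Difference = 1.728 − 1.746 = -0.018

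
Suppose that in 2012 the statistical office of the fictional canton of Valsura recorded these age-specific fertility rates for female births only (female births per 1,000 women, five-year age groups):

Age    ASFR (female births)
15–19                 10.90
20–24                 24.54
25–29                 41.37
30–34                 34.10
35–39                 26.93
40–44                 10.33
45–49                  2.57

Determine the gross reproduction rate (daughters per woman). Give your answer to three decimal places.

0.754

Sum of female ASFRs = 10.90 + 24.54 + 41.37 + 34.10 + 26.93 + 10.33 + 2.57 = 150.74
GRR = 5 × 150.74 / 1000 = 0.7537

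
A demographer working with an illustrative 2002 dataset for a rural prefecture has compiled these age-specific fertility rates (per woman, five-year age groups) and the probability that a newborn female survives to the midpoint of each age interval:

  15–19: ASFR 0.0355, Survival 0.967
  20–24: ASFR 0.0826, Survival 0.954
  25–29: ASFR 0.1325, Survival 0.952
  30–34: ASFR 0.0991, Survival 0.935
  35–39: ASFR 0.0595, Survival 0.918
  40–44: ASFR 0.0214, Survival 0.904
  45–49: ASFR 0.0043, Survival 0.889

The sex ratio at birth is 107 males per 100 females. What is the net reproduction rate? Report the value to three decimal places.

Proportion female at birth = 100 / (100 + 107) = 0.48309.
Weighting each age-specific rate by interval width and survival:
  15–19: 5 × 0.0355 × 0.967 = 0.17164
  20–24: 5 × 0.0826 × 0.954 = 0.39400
  25–29: 5 × 0.1325 × 0.952 = 0.63070
  30–34: 5 × 0.0991 × 0.935 = 0.46329
  35–39: 5 × 0.0595 × 0.918 = 0.27311
  40–44: 5 × 0.0214 × 0.904 = 0.09673
  45–49: 5 × 0.0043 × 0.889 = 0.01911
Sum = 2.04858
NRR = 0.48309 × 2.04858 = 0.98965
An NRR under 1 implies long-run decline under these rates.

0.990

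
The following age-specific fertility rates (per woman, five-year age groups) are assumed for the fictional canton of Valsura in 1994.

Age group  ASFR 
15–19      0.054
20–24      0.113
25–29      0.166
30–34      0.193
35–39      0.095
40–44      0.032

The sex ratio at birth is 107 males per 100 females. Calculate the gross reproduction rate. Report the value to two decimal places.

1.58

Proportion female at birth = 100 / (100 + 107) = 0.48309.
Sum of ASFRs = 0.054 + 0.113 + 0.166 + 0.193 + 0.095 + 0.032 = 0.653
TFR = 5 × 0.653 = 3.265
GRR = 0.48309 × 3.265 = 1.57729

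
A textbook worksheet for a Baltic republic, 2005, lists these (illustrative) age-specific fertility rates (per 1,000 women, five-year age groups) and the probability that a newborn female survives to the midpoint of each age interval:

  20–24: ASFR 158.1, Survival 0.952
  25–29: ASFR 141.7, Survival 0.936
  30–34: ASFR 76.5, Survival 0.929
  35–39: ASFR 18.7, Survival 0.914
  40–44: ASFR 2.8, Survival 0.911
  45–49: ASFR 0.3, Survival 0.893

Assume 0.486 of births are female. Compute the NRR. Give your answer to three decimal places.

Proportion female at birth = 0.486.
Weighting each age-specific rate by interval width and survival:
  20–24: 5 × 158.1/1000 × 0.952 = 0.75256
  25–29: 5 × 141.7/1000 × 0.936 = 0.66316
  30–34: 5 × 76.5/1000 × 0.929 = 0.35534
  35–39: 5 × 18.7/1000 × 0.914 = 0.08546
  40–44: 5 × 2.8/1000 × 0.911 = 0.01275
  45–49: 5 × 0.3/1000 × 0.893 = 0.00134
Sum = 1.87061
NRR = 0.486 × 1.87061 = 0.90912
NRR < 1, so the cohort does not fully replace itself.

0.909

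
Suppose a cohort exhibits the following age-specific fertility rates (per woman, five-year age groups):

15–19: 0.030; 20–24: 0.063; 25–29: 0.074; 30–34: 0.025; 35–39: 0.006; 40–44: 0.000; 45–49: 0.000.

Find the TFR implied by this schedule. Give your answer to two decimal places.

Sum of ASFRs = 0.030 + 0.063 + 0.074 + 0.025 + 0.006 + 0.000 + 0.000 = 0.198
TFR = 5 × 0.198 = 0.99

0.99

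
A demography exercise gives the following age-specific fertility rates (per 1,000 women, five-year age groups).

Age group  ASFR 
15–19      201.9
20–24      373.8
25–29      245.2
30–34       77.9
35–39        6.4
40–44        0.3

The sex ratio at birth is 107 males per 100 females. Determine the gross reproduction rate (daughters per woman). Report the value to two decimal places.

Proportion female at birth = 100 / (100 + 107) = 0.48309.
Sum of ASFRs = 201.9 + 373.8 + 245.2 + 77.9 + 6.4 + 0.3 = 905.5
TFR = 5 × 905.5 / 1000 = 4.5275
GRR = 0.48309 × 4.5275 = 2.18719

2.19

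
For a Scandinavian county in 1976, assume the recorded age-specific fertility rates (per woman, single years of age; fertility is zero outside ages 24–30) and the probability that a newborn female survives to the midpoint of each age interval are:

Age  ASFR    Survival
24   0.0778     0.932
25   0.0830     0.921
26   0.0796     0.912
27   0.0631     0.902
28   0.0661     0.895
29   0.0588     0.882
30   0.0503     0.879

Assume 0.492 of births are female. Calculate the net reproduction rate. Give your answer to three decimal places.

0.213

Proportion female at birth = 0.492.
Weighting each age-specific rate by interval width and survival:
  24: 1 × 0.0778 × 0.932 = 0.07251
  25: 1 × 0.0830 × 0.921 = 0.07644
  26: 1 × 0.0796 × 0.912 = 0.07260
  27: 1 × 0.0631 × 0.902 = 0.05692
  28: 1 × 0.0661 × 0.895 = 0.05916
  29: 1 × 0.0588 × 0.882 = 0.05186
  30: 1 × 0.0503 × 0.879 = 0.04421
Sum = 0.43370
NRR = 0.492 × 0.43370 = 0.21338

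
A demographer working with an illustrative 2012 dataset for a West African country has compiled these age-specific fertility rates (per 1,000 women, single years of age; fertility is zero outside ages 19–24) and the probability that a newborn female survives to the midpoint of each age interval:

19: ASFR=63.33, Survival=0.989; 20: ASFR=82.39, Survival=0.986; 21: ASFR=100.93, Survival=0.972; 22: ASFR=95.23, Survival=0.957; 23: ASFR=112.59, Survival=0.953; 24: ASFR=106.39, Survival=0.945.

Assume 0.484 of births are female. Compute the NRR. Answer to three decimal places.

Proportion female at birth = 0.484.
Each age group contributes 1 × ASFR × survival:
  19: 1 × 63.33/1000 × 0.989 = 0.06263
  20: 1 × 82.39/1000 × 0.986 = 0.08124
  21: 1 × 100.93/1000 × 0.972 = 0.09810
  22: 1 × 95.23/1000 × 0.957 = 0.09114
  23: 1 × 112.59/1000 × 0.953 = 0.10730
  24: 1 × 106.39/1000 × 0.945 = 0.10054
Sum = 0.54095
NRR = 0.484 × 0.54095 = 0.26182
NRR < 1, so the cohort does not fully replace itself.

0.262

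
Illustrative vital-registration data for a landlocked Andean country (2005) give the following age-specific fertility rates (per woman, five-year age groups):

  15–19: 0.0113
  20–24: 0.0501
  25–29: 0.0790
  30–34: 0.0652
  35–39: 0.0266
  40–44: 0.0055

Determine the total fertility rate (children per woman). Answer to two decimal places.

1.19

Sum of ASFRs = 0.0113 + 0.0501 + 0.0790 + 0.0652 + 0.0266 + 0.0055 = 0.2377
TFR = 5 × 0.2377 = 1.1885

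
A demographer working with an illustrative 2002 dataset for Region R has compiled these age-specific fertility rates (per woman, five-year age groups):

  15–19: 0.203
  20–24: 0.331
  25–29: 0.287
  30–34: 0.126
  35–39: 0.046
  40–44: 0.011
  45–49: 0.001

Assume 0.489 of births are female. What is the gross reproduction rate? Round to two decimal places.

2.46

Proportion female at birth = 0.489.
Sum of ASFRs = 0.203 + 0.331 + 0.287 + 0.126 + 0.046 + 0.011 + 0.001 = 1.005
TFR = 5 × 1.005 = 5.025
GRR = 0.489 × 5.025 = 2.45723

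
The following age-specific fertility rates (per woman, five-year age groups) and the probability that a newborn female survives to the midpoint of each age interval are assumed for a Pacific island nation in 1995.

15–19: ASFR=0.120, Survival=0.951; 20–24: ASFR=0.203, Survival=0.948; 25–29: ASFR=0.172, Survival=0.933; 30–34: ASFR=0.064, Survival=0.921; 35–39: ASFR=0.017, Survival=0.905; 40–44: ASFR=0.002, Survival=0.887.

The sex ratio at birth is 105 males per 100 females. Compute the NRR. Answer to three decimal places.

Proportion female at birth = 100 / (100 + 105) = 0.48780.
Weighting each age-specific rate by interval width and survival:
  15–19: 5 × 0.120 × 0.951 = 0.57060
  20–24: 5 × 0.203 × 0.948 = 0.96222
  25–29: 5 × 0.172 × 0.933 = 0.80238
  30–34: 5 × 0.064 × 0.921 = 0.29472
  35–39: 5 × 0.017 × 0.905 = 0.07693
  40–44: 5 × 0.002 × 0.887 = 0.00887
Sum = 2.71572
NRR = 0.48780 × 2.71572 = 1.32473
An NRR exceeding 1 indicates intrinsic growth under these rates.

1.325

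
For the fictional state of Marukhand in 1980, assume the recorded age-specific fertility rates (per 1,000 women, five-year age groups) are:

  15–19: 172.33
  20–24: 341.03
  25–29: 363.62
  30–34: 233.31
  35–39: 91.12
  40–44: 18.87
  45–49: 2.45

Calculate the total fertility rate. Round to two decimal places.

6.11

Sum of ASFRs = 172.33 + 341.03 + 363.62 + 233.31 + 91.12 + 18.87 + 2.45 = 1222.73
TFR = 5 × 1222.73 / 1000 = 6.11365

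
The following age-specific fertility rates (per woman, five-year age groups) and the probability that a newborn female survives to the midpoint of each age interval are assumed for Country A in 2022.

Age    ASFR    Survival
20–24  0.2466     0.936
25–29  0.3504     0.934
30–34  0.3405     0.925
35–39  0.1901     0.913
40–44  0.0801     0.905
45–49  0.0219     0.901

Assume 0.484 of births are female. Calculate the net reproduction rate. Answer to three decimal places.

Proportion female at birth = 0.484.
Per-age-group product (5 × ASFR × survival probability):
  20–24: 5 × 0.2466 × 0.936 = 1.15409
  25–29: 5 × 0.3504 × 0.934 = 1.63637
  30–34: 5 × 0.3405 × 0.925 = 1.57481
  35–39: 5 × 0.1901 × 0.913 = 0.86781
  40–44: 5 × 0.0801 × 0.905 = 0.36245
  45–49: 5 × 0.0219 × 0.901 = 0.09866
Sum = 5.69419
NRR = 0.484 × 5.69419 = 2.75599

2.756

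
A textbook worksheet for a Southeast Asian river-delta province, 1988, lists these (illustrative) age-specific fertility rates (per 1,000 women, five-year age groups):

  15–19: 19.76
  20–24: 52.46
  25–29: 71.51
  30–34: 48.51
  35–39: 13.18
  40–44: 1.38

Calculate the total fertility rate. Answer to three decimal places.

1.034

Sum of ASFRs = 19.76 + 52.46 + 71.51 + 48.51 + 13.18 + 1.38 = 206.80
TFR = 5 × 206.80 / 1000 = 1.034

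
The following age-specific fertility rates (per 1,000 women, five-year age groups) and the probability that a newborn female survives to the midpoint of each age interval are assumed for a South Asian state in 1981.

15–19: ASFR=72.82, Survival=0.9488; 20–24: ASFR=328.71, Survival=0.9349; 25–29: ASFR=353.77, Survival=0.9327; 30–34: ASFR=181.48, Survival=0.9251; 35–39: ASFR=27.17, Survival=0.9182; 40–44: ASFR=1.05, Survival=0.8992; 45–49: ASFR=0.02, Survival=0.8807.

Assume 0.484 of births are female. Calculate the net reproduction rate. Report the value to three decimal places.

2.178

Proportion female at birth = 0.484.
Per-age-group product (5 × ASFR × survival probability):
  15–19: 5 × 72.82/1000 × 0.9488 = 0.34546
  20–24: 5 × 328.71/1000 × 0.9349 = 1.53655
  25–29: 5 × 353.77/1000 × 0.9327 = 1.64981
  30–34: 5 × 181.48/1000 × 0.9251 = 0.83944
  35–39: 5 × 27.17/1000 × 0.9182 = 0.12474
  40–44: 5 × 1.05/1000 × 0.8992 = 0.00472
  45–49: 5 × 0.02/1000 × 0.8807 = 0.00009
Sum = 4.50081
NRR = 0.484 × 4.50081 = 2.17839
NRR > 1, so each generation more than replaces itself.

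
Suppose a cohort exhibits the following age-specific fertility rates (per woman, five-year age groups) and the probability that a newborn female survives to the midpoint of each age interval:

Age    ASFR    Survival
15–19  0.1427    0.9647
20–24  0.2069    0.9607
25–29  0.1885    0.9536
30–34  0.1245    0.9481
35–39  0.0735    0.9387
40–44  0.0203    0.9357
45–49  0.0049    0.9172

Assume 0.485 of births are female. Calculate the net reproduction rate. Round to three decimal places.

1.762

Proportion female at birth = 0.485.
Each age group contributes 5 × ASFR × survival:
  15–19: 5 × 0.1427 × 0.9647 = 0.68831
  20–24: 5 × 0.2069 × 0.9607 = 0.99384
  25–29: 5 × 0.1885 × 0.9536 = 0.89877
  30–34: 5 × 0.1245 × 0.9481 = 0.59019
  35–39: 5 × 0.0735 × 0.9387 = 0.34497
  40–44: 5 × 0.0203 × 0.9357 = 0.09497
  45–49: 5 × 0.0049 × 0.9172 = 0.02247
Sum = 3.63352
NRR = 0.485 × 3.63352 = 1.76226
With NRR above 1 the population is above replacement fertility.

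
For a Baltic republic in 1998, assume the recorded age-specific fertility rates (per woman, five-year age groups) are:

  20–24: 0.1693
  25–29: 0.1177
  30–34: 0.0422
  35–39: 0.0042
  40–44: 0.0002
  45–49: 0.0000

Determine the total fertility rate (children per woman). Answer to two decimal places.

1.67

Sum of ASFRs = 0.1693 + 0.1177 + 0.0422 + 0.0042 + 0.0002 + 0.0000 = 0.3336
TFR = 5 × 0.3336 = 1.668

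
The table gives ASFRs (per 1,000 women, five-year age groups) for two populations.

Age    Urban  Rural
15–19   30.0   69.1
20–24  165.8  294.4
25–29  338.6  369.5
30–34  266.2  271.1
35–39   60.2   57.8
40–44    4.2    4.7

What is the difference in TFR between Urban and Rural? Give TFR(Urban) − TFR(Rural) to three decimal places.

-1.008

Urban:
  Sum of ASFRs = 30.0 + 165.8 + 338.6 + 266.2 + 60.2 + 4.2 = 865.0
  TFR = 5 × 865.0 / 1000 = 4.325
Rural:
  Sum of ASFRs = 69.1 + 294.4 + 369.5 + 271.1 + 57.8 + 4.7 = 1066.6
  TFR = 5 × 1066.6 / 1000 = 5.333
Difference = 4.325 − 5.333 = -1.008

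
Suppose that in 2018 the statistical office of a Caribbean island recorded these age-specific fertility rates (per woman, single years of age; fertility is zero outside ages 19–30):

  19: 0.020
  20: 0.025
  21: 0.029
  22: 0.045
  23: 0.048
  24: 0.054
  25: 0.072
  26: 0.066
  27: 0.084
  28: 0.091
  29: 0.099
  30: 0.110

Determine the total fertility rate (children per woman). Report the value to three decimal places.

Sum of ASFRs = 0.020 + 0.025 + 0.029 + 0.045 + 0.048 + 0.054 + 0.072 + 0.066 + 0.084 + 0.091 + 0.099 + 0.110 = 0.743
TFR = 0.743

0.743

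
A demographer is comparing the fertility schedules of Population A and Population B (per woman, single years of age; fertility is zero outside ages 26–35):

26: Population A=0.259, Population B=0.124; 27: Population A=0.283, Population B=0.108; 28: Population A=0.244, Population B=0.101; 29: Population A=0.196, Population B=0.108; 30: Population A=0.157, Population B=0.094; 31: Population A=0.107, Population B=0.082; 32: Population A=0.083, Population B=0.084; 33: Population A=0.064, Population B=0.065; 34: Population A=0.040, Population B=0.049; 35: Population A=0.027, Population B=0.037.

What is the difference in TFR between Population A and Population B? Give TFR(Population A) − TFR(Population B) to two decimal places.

0.61

Population A:
  Sum of ASFRs = 0.259 + 0.283 + 0.244 + 0.196 + 0.157 + 0.107 + 0.083 + 0.064 + 0.040 + 0.027 = 1.460
  TFR = 1.46
Population B:
  Sum of ASFRs = 0.124 + 0.108 + 0.101 + 0.108 + 0.094 + 0.082 + 0.084 + 0.065 + 0.049 + 0.037 = 0.852
  TFR = 0.852
Difference = 1.46 − 0.852 = 0.608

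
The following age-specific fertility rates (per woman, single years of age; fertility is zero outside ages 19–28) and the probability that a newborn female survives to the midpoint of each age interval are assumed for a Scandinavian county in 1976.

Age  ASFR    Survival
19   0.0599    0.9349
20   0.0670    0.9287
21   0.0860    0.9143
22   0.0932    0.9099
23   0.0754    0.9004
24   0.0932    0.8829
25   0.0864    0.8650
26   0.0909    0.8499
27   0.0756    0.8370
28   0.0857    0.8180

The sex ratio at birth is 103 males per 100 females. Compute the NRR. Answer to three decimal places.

Proportion female at birth = 100 / (100 + 103) = 0.49261.
Each age group contributes 1 × ASFR × survival:
  19: 1 × 0.0599 × 0.9349 = 0.05600
  20: 1 × 0.0670 × 0.9287 = 0.06222
  21: 1 × 0.0860 × 0.9143 = 0.07863
  22: 1 × 0.0932 × 0.9099 = 0.08480
  23: 1 × 0.0754 × 0.9004 = 0.06789
  24: 1 × 0.0932 × 0.8829 = 0.08229
  25: 1 × 0.0864 × 0.8650 = 0.07474
  26: 1 × 0.0909 × 0.8499 = 0.07726
  27: 1 × 0.0756 × 0.8370 = 0.06328
  28: 1 × 0.0857 × 0.8180 = 0.07010
Sum = 0.71721
NRR = 0.49261 × 0.71721 = 0.35330

0.353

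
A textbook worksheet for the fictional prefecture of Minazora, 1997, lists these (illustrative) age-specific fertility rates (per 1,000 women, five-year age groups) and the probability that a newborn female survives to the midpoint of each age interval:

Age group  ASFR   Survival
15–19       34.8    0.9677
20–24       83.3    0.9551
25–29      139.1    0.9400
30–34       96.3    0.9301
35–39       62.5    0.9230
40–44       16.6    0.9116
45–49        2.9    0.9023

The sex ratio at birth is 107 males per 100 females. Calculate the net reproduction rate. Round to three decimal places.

Proportion female at birth = 100 / (100 + 107) = 0.48309.
Each age group contributes 5 × ASFR × survival:
  15–19: 5 × 34.8/1000 × 0.9677 = 0.16838
  20–24: 5 × 83.3/1000 × 0.9551 = 0.39780
  25–29: 5 × 139.1/1000 × 0.9400 = 0.65377
  30–34: 5 × 96.3/1000 × 0.9301 = 0.44784
  35–39: 5 × 62.5/1000 × 0.9230 = 0.28844
  40–44: 5 × 16.6/1000 × 0.9116 = 0.07566
  45–49: 5 × 2.9/1000 × 0.9023 = 0.01308
Sum = 2.04497
NRR = 0.48309 × 2.04497 = 0.98790

0.988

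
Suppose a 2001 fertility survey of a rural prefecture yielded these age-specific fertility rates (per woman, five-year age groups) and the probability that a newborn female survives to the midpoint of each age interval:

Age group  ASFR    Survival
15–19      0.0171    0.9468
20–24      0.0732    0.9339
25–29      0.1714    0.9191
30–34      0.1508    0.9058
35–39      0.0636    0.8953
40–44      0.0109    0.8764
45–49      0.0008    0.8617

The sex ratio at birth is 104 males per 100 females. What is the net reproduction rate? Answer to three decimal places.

1.093

Proportion female at birth = 100 / (100 + 104) = 0.49020.
Survival-weighted fertility by age (5·fₓ·Sₓ):
  15–19: 5 × 0.0171 × 0.9468 = 0.08095
  20–24: 5 × 0.0732 × 0.9339 = 0.34181
  25–29: 5 × 0.1714 × 0.9191 = 0.78767
  30–34: 5 × 0.1508 × 0.9058 = 0.68297
  35–39: 5 × 0.0636 × 0.8953 = 0.28471
  40–44: 5 × 0.0109 × 0.8764 = 0.04776
  45–49: 5 × 0.0008 × 0.8617 = 0.00345
Sum = 2.22932
NRR = 0.49020 × 2.22932 = 1.09281
With NRR above 1 the population is above replacement fertility.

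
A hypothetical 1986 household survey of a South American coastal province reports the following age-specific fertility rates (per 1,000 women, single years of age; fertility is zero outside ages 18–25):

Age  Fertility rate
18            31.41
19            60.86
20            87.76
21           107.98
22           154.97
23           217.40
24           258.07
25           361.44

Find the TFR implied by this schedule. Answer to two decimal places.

1.28

Sum of ASFRs = 31.41 + 60.86 + 87.76 + 107.98 + 154.97 + 217.40 + 258.07 + 361.44 = 1279.89
TFR = 1279.89 / 1000 = 1.27989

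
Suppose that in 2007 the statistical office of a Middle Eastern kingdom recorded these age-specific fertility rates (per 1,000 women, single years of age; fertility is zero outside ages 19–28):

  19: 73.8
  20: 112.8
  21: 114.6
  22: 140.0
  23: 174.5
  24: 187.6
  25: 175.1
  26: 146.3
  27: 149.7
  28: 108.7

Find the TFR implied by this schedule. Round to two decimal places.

1.38

Sum of ASFRs = 73.8 + 112.8 + 114.6 + 140.0 + 174.5 + 187.6 + 175.1 + 146.3 + 149.7 + 108.7 = 1383.1
TFR = 1383.1 / 1000 = 1.3831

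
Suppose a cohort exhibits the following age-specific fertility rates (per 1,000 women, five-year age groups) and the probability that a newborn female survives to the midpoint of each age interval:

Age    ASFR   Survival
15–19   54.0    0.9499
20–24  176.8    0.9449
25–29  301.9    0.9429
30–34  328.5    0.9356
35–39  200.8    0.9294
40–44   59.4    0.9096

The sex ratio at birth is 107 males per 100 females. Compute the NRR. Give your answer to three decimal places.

Proportion female at birth = 100 / (100 + 107) = 0.48309.
Survival-weighted fertility by age (5·fₓ·Sₓ):
  15–19: 5 × 54.0/1000 × 0.9499 = 0.25647
  20–24: 5 × 176.8/1000 × 0.9449 = 0.83529
  25–29: 5 × 301.9/1000 × 0.9429 = 1.42331
  30–34: 5 × 328.5/1000 × 0.9356 = 1.53672
  35–39: 5 × 200.8/1000 × 0.9294 = 0.93312
  40–44: 5 × 59.4/1000 × 0.9096 = 0.27015
Sum = 5.25506
NRR = 0.48309 × 5.25506 = 2.53867

2.539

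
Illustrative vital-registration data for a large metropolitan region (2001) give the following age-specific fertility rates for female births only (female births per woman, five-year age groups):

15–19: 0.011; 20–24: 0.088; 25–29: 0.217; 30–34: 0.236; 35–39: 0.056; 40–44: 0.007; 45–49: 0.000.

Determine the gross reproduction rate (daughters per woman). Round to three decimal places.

3.075

Sum of female ASFRs = 0.011 + 0.088 + 0.217 + 0.236 + 0.056 + 0.007 + 0.000 = 0.615
GRR = 5 × 0.615 = 3.075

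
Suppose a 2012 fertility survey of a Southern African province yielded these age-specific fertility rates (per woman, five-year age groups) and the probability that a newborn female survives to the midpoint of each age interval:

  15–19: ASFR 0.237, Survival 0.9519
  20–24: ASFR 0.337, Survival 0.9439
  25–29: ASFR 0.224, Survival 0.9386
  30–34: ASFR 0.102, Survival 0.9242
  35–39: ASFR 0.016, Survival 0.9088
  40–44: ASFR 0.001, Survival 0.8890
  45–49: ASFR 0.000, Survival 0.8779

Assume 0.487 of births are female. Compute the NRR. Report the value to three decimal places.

Proportion female at birth = 0.487.
Weighting each age-specific rate by interval width and survival:
  15–19: 5 × 0.237 × 0.9519 = 1.12800
  20–24: 5 × 0.337 × 0.9439 = 1.59047
  25–29: 5 × 0.224 × 0.9386 = 1.05123
  30–34: 5 × 0.102 × 0.9242 = 0.47134
  35–39: 5 × 0.016 × 0.9088 = 0.07270
  40–44: 5 × 0.001 × 0.8890 = 0.00445
  45–49: 5 × 0.000 × 0.8779 = 0.00000
Sum = 4.31819
NRR = 0.487 × 4.31819 = 2.10296

2.103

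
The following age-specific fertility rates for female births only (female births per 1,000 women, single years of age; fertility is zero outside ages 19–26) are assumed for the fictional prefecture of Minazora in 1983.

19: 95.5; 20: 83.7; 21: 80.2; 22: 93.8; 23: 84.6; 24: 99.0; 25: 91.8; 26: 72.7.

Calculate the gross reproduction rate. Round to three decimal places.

0.701

Sum of female ASFRs = 95.5 + 83.7 + 80.2 + 93.8 + 84.6 + 99.0 + 91.8 + 72.7 = 701.3
GRR = 701.3 / 1000 = 0.7013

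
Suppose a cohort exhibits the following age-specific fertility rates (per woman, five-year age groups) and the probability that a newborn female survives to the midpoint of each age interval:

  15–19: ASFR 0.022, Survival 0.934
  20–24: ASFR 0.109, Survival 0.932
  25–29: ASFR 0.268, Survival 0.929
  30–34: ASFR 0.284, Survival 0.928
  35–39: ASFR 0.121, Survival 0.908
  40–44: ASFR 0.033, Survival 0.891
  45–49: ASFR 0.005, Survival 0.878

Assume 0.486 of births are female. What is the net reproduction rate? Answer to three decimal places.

Proportion female at birth = 0.486.
Survival-weighted fertility by age (5·fₓ·Sₓ):
  15–19: 5 × 0.022 × 0.934 = 0.10274
  20–24: 5 × 0.109 × 0.932 = 0.50794
  25–29: 5 × 0.268 × 0.929 = 1.24486
  30–34: 5 × 0.284 × 0.928 = 1.31776
  35–39: 5 × 0.121 × 0.908 = 0.54934
  40–44: 5 × 0.033 × 0.891 = 0.14702
  45–49: 5 × 0.005 × 0.878 = 0.02195
Sum = 3.89161
NRR = 0.486 × 3.89161 = 1.89132

1.891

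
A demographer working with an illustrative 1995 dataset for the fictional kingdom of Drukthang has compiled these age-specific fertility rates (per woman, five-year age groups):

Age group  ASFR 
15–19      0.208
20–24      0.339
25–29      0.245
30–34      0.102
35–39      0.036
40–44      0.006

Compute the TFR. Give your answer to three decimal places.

4.680

Sum of ASFRs = 0.208 + 0.339 + 0.245 + 0.102 + 0.036 + 0.006 = 0.936
TFR = 5 × 0.936 = 4.68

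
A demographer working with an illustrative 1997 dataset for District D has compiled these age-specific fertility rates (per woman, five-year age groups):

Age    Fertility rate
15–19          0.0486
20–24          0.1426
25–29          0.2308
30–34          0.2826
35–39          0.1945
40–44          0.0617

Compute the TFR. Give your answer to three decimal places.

4.804

Sum of ASFRs = 0.0486 + 0.1426 + 0.2308 + 0.2826 + 0.1945 + 0.0617 = 0.9608
TFR = 5 × 0.9608 = 4.804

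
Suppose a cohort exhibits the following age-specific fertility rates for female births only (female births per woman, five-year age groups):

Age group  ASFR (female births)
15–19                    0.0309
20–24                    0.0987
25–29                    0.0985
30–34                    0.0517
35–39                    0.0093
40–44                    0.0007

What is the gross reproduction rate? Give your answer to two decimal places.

1.45

Sum of female ASFRs = 0.0309 + 0.0987 + 0.0985 + 0.0517 + 0.0093 + 0.0007 = 0.2898
GRR = 5 × 0.2898 = 1.449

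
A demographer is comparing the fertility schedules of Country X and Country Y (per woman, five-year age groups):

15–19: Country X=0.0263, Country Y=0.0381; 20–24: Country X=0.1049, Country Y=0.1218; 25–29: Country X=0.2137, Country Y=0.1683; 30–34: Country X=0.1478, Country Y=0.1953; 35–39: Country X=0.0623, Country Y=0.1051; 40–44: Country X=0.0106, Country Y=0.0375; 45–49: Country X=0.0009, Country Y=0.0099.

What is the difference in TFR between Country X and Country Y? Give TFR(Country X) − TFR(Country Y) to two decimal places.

Country X:
  Sum of ASFRs = 0.0263 + 0.1049 + 0.2137 + 0.1478 + 0.0623 + 0.0106 + 0.0009 = 0.5665
  TFR = 5 × 0.5665 = 2.8325
Country Y:
  Sum of ASFRs = 0.0381 + 0.1218 + 0.1683 + 0.1953 + 0.1051 + 0.0375 + 0.0099 = 0.6760
  TFR = 5 × 0.6760 = 3.38
Difference = 2.8325 − 3.38 = -0.5475

-0.55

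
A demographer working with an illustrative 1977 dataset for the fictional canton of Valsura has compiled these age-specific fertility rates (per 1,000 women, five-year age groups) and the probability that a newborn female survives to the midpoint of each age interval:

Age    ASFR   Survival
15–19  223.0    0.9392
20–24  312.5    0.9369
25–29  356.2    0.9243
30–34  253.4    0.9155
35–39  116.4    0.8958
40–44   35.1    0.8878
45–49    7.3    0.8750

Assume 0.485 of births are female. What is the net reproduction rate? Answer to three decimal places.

2.923

Proportion female at birth = 0.485.
Survival-weighted fertility by age (5·fₓ·Sₓ):
  15–19: 5 × 223.0/1000 × 0.9392 = 1.04721
  20–24: 5 × 312.5/1000 × 0.9369 = 1.46391
  25–29: 5 × 356.2/1000 × 0.9243 = 1.64618
  30–34: 5 × 253.4/1000 × 0.9155 = 1.15994
  35–39: 5 × 116.4/1000 × 0.8958 = 0.52136
  40–44: 5 × 35.1/1000 × 0.8878 = 0.15581
  45–49: 5 × 7.3/1000 × 0.8750 = 0.03194
Sum = 6.02635
NRR = 0.485 × 6.02635 = 2.92278
With NRR above 1 the population is above replacement fertility.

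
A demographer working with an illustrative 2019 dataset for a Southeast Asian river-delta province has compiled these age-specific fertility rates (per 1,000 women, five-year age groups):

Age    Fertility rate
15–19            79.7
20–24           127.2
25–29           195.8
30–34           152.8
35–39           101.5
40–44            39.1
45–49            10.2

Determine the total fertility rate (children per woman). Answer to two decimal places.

Sum of ASFRs = 79.7 + 127.2 + 195.8 + 152.8 + 101.5 + 39.1 + 10.2 = 706.3
TFR = 5 × 706.3 / 1000 = 3.5315

3.53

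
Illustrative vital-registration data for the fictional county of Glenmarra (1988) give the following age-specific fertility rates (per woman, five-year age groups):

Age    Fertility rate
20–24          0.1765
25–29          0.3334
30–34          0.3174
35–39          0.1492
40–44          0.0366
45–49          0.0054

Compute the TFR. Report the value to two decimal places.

5.09

Sum of ASFRs = 0.1765 + 0.3334 + 0.3174 + 0.1492 + 0.0366 + 0.0054 = 1.0185
TFR = 5 × 1.0185 = 5.0925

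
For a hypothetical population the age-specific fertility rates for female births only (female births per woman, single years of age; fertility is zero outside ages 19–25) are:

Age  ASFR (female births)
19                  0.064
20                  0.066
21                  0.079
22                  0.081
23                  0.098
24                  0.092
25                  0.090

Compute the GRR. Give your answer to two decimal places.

0.57

Sum of female ASFRs = 0.064 + 0.066 + 0.079 + 0.081 + 0.098 + 0.092 + 0.090 = 0.570
GRR = 0.57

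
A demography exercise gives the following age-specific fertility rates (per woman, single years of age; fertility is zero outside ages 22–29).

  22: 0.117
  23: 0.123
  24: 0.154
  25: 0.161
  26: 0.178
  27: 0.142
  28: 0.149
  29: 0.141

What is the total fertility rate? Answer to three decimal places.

Sum of ASFRs = 0.117 + 0.123 + 0.154 + 0.161 + 0.178 + 0.142 + 0.149 + 0.141 = 1.165
TFR = 1.165

1.165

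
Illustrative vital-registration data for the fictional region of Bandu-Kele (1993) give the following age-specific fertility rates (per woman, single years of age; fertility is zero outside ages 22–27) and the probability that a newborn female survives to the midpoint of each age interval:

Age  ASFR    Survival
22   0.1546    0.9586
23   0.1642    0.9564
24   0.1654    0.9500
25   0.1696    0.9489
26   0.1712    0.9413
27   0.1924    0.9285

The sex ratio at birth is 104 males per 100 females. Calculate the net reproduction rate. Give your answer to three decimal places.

Proportion female at birth = 100 / (100 + 104) = 0.49020.
Each age group contributes 1 × ASFR × survival:
  22: 1 × 0.1546 × 0.9586 = 0.14820
  23: 1 × 0.1642 × 0.9564 = 0.15704
  24: 1 × 0.1654 × 0.9500 = 0.15713
  25: 1 × 0.1696 × 0.9489 = 0.16093
  26: 1 × 0.1712 × 0.9413 = 0.16115
  27: 1 × 0.1924 × 0.9285 = 0.17864
Sum = 0.96309
NRR = 0.49020 × 0.96309 = 0.47211
An NRR under 1 implies long-run decline under these rates.

0.472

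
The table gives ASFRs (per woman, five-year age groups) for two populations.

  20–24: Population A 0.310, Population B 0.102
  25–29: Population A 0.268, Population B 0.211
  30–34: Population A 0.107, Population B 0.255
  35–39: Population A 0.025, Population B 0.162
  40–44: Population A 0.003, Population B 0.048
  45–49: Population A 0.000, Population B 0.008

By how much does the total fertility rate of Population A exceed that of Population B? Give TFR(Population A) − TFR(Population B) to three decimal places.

-0.365

Population A:
  Sum of ASFRs = 0.310 + 0.268 + 0.107 + 0.025 + 0.003 + 0.000 = 0.713
  TFR = 5 × 0.713 = 3.565
Population B:
  Sum of ASFRs = 0.102 + 0.211 + 0.255 + 0.162 + 0.048 + 0.008 = 0.786
  TFR = 5 × 0.786 = 3.93
Difference = 3.565 − 3.93 = -0.365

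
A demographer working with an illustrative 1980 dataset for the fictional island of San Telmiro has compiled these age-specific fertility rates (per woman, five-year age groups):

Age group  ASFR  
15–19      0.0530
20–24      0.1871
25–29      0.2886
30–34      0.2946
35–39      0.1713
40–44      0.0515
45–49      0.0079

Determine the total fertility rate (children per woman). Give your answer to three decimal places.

5.270

Sum of ASFRs = 0.0530 + 0.1871 + 0.2886 + 0.2946 + 0.1713 + 0.0515 + 0.0079 = 1.0540
TFR = 5 × 1.0540 = 5.27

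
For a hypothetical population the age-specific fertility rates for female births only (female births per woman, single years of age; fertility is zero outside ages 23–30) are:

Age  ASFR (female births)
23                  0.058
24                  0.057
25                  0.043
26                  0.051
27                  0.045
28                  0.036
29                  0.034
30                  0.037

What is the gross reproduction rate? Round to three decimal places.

0.361

Sum of female ASFRs = 0.058 + 0.057 + 0.043 + 0.051 + 0.045 + 0.036 + 0.034 + 0.037 = 0.361
GRR = 0.361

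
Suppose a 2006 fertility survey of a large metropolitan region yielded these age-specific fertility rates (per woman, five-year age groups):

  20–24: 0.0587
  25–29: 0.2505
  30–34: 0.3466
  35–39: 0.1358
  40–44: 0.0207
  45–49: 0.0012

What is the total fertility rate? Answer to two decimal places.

Sum of ASFRs = 0.0587 + 0.2505 + 0.3466 + 0.1358 + 0.0207 + 0.0012 = 0.8135
TFR = 5 × 0.8135 = 4.0675

4.07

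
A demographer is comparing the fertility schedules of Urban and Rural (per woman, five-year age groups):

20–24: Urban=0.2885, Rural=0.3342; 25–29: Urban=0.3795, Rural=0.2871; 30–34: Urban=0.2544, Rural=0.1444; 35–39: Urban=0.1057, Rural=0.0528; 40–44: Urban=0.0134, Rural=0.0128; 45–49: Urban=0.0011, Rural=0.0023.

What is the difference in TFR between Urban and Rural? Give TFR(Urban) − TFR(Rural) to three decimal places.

1.045

Urban:
  Sum of ASFRs = 0.2885 + 0.3795 + 0.2544 + 0.1057 + 0.0134 + 0.0011 = 1.0426
  TFR = 5 × 1.0426 = 5.213
Rural:
  Sum of ASFRs = 0.3342 + 0.2871 + 0.1444 + 0.0528 + 0.0128 + 0.0023 = 0.8336
  TFR = 5 × 0.8336 = 4.168
Difference = 5.213 − 4.168 = 1.045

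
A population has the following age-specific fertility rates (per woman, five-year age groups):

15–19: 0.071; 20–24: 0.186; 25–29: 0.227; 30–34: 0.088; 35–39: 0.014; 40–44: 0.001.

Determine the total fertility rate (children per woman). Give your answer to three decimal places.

Sum of ASFRs = 0.071 + 0.186 + 0.227 + 0.088 + 0.014 + 0.001 = 0.587
TFR = 5 × 0.587 = 2.935

2.935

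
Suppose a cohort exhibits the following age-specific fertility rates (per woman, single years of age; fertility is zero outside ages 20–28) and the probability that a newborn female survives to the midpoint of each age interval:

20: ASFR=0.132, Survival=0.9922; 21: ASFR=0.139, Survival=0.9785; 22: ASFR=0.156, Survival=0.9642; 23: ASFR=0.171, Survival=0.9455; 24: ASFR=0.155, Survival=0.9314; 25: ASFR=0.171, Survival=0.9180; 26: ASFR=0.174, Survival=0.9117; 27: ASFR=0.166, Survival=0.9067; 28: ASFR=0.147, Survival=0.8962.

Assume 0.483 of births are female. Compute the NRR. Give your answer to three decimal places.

Proportion female at birth = 0.483.
Weighting each age-specific rate by interval width and survival:
  20: 1 × 0.132 × 0.9922 = 0.13097
  21: 1 × 0.139 × 0.9785 = 0.13601
  22: 1 × 0.156 × 0.9642 = 0.15042
  23: 1 × 0.171 × 0.9455 = 0.16168
  24: 1 × 0.155 × 0.9314 = 0.14437
  25: 1 × 0.171 × 0.9180 = 0.15698
  26: 1 × 0.174 × 0.9117 = 0.15864
  27: 1 × 0.166 × 0.9067 = 0.15051
  28: 1 × 0.147 × 0.8962 = 0.13174
Sum = 1.32132
NRR = 0.483 × 1.32132 = 0.63820
With NRR below 1 the population is below replacement fertility.

0.638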